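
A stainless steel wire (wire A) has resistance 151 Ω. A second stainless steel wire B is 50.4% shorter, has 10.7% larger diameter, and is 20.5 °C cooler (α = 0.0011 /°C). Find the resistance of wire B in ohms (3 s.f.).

59.7 Ω

R ∝ ρL/d² with ρ ∝ (1+αΔT), so R_B/R_A = (1 − 50.4/100) × (1 + 10.7/100)⁻² × (1 − 0.0011×20.5)
= 0.496 × 0.816 × 0.9775 = 0.3956
R_B = 0.3956 × 151 = 59.7 Ω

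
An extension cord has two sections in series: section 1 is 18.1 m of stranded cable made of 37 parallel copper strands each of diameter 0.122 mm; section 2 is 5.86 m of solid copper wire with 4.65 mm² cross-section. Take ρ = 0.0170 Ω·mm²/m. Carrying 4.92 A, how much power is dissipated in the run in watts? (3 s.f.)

17.7 W

ρ = 0.0170 Ω·mm²/m = 1.70×10^-8 Ω·m
Section 1: A_strand = π(6.1000e-05)² = 1.169e-08 m²; R₁ = ρL/(N·A_s) = (1.70×10^-8)(18.1)/(37×1.169e-08) = 0.7114 Ω
Section 2: A = 4.65 mm² = 4.650e-06 m²
R₂ = (1.70×10^-8)(5.86)/(4.650e-06) = 0.02142 Ω
R = R₁ + R₂ = 0.7328 Ω
P = I²R = (4.92)² × 0.7328 = 17.7 W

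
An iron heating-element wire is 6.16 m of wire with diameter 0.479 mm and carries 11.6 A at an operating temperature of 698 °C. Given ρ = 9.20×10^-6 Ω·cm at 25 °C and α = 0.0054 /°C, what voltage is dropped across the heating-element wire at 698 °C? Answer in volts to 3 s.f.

ρ = 9.20×10^-6 Ω·cm = 9.20×10^-8 Ω·m
A = π(d/2)² = π(2.3950e-04 m)² = 1.802e-07 m²
R₍25₎ = ρL/A = (9.20×10^-8)(6.16)/(1.802e-07) = 3.145 Ω
R₍698₎ = R₍25₎(1 + αΔT) = 3.145 × (1 + 0.0054×673) = 14.57 Ω
V = IR = 11.6 × 14.57 = 169 V

169 V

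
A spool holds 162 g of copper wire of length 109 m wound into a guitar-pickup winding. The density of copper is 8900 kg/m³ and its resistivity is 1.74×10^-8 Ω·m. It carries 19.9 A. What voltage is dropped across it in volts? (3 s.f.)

226 V

A = m/(density·L) = 0.162/(8900×109) = 1.6699e-07 m²
R = ρL/A = (1.74×10^-8)(109)/(1.6699e-07) = 11.36 Ω
V = IR = 19.9 × 11.36 = 226 V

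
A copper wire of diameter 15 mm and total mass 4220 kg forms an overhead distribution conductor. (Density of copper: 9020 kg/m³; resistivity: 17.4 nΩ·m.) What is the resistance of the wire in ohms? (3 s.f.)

ρ = 17.4 nΩ·m = 1.74×10^-8 Ω·m
A = π(d/2)² = π(7.5000e-03 m)² = 1.7671e-04 m²
L = m/(density·A) = 4220/(9020×1.7671e-04) = 2647 m
R = ρL/A = (1.74×10^-8)(2647)/(1.7671e-04) = 0.261 Ω

0.261 Ω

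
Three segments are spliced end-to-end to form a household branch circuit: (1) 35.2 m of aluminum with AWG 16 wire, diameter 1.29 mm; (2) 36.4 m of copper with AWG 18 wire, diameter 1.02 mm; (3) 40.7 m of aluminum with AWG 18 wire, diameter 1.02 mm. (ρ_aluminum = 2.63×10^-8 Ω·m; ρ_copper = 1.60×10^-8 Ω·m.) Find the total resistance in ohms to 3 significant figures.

Seg 1: A = π(1.29/2 mm)² = π(6.4500e-04 m)² = 1.307e-06 m²
R_1 = (2.63×10^-8)(35.2)/(1.307e-06) = 0.7083 Ω
Seg 2: A = π(1.02/2 mm)² = π(5.1000e-04 m)² = 8.171e-07 m²
R_2 = (1.60×10^-8)(36.4)/(8.171e-07) = 0.7127 Ω
Seg 3: A = π(1.02/2 mm)² = π(5.1000e-04 m)² = 8.171e-07 m²
R_3 = (2.63×10^-8)(40.7)/(8.171e-07) = 1.31 Ω
R_total = R_1 + R_2 + R_3 = 2.73 Ω

2.73 Ω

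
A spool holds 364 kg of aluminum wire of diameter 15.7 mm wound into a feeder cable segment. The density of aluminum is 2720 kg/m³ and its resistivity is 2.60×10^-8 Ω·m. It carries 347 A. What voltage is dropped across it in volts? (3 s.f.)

A = π(d/2)² = π(7.8500e-03 m)² = 1.9359e-04 m²
L = m/(density·A) = 364/(2720×1.9359e-04) = 691.3 m
R = ρL/A = (2.60×10^-8)(691.3)/(1.9359e-04) = 0.09284 Ω
V = IR = 347 × 0.09284 = 32.2 V

32.2 V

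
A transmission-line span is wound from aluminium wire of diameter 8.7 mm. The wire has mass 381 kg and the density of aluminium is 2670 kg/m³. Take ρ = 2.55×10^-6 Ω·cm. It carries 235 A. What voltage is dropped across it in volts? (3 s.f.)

242 V

ρ = 2.55×10^-6 Ω·cm = 2.55×10^-8 Ω·m
A = π(d/2)² = π(4.3500e-03 m)² = 5.9447e-05 m²
L = m/(density·A) = 381/(2670×5.9447e-05) = 2400 m
R = ρL/A = (2.55×10^-8)(2400)/(5.9447e-05) = 1.03 Ω
V = IR = 235 × 1.03 = 242 V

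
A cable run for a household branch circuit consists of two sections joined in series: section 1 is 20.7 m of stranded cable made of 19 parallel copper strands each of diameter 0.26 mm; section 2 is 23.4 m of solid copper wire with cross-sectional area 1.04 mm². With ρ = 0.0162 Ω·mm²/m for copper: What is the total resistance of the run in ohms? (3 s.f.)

ρ = 0.0162 Ω·mm²/m = 1.62×10^-8 Ω·m
Section 1: A_strand = π(1.3000e-04)² = 5.309e-08 m²; R₁ = ρL/(N·A_s) = (1.62×10^-8)(20.7)/(19×5.309e-08) = 0.3324 Ω
Section 2: A = 1.04 mm² = 1.040e-06 m²
R₂ = (1.62×10^-8)(23.4)/(1.040e-06) = 0.3645 Ω
R = R₁ + R₂ = 0.697 Ω

0.697 Ω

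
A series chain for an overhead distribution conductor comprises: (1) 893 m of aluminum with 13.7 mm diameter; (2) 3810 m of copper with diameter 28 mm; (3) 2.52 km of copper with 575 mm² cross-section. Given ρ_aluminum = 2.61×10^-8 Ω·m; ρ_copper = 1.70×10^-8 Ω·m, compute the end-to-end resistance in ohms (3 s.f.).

0.338 Ω

Seg 1: A = π(d/2)² = π(6.8500e-03 m)² = 1.474e-04 m²
R_1 = (2.61×10^-8)(893)/(1.474e-04) = 0.1581 Ω
Seg 2: A = π(d/2)² = π(1.4000e-02 m)² = 6.158e-04 m²
R_2 = (1.70×10^-8)(3810)/(6.158e-04) = 0.1052 Ω
Seg 3: A = 575 mm² = 5.750e-04 m²
R_3 = (1.70×10^-8)(2520)/(5.750e-04) = 0.0745 Ω
R_total = R_1 + R_2 + R_3 = 0.338 Ω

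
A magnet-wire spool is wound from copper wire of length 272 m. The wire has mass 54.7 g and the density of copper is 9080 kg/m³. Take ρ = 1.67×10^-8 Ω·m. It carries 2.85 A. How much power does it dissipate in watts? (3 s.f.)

1670 W

A = m/(density·L) = 0.0547/(9080×272) = 2.2148e-08 m²
R = ρL/A = (1.67×10^-8)(272)/(2.2148e-08) = 205.1 Ω
P = I²R = (2.85)² × 205.1 = 1670 W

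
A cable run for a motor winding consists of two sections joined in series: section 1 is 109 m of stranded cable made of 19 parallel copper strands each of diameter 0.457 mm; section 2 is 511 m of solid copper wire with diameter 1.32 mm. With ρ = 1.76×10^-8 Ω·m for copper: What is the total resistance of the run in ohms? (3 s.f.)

7.19 Ω

Section 1: A_strand = π(2.2850e-04)² = 1.640e-07 m²; R₁ = ρL/(N·A_s) = (1.76×10^-8)(109)/(19×1.640e-07) = 0.6155 Ω
Section 2: A = π(d/2)² = π(6.6000e-04 m)² = 1.368e-06 m²
R₂ = (1.76×10^-8)(511)/(1.368e-06) = 6.572 Ω
R = R₁ + R₂ = 7.19 Ω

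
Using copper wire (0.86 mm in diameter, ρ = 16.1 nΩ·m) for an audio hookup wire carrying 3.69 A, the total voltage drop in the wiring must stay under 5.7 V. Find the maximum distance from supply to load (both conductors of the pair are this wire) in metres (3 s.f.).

27.9 m

ρ = 16.1 nΩ·m = 1.61×10^-8 Ω·m
A = π(d/2)² = π(4.3000e-04 m)² = 5.809e-07 m²
L_max = V_max·A/(2·ρI) = (5.7)(5.809e-07)/(2×1.61×10^-8×3.69) = 27.9 m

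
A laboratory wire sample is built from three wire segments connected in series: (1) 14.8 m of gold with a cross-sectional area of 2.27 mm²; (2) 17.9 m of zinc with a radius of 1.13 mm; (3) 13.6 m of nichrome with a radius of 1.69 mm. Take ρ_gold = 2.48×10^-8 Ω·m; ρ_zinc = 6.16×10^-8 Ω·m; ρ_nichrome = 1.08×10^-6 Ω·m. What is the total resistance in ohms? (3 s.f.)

2.07 Ω

Seg 1: A = 2.27 mm² = 2.270e-06 m²
R_1 = (2.48×10^-8)(14.8)/(2.270e-06) = 0.1617 Ω
Seg 2: A = πr² = π(1.1300e-03 m)² = 4.011e-06 m²
R_2 = (6.16×10^-8)(17.9)/(4.011e-06) = 0.2749 Ω
Seg 3: A = πr² = π(1.6900e-03 m)² = 8.973e-06 m²
R_3 = (1.08×10^-6)(13.6)/(8.973e-06) = 1.637 Ω
R_total = R_1 + R_2 + R_3 = 2.07 Ω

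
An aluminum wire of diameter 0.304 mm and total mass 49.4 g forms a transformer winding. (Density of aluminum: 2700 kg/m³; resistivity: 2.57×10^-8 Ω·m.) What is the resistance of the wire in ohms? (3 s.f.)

A = π(d/2)² = π(1.5200e-04 m)² = 7.2583e-08 m²
L = m/(density·A) = 0.0494/(2700×7.2583e-08) = 252.1 m
R = ρL/A = (2.57×10^-8)(252.1)/(7.2583e-08) = 89.3 Ω

89.3 Ω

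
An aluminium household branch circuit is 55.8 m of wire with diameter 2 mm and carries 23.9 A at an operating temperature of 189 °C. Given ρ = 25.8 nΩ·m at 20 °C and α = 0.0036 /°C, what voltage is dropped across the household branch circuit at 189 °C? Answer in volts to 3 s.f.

17.6 V

ρ = 25.8 nΩ·m = 2.58×10^-8 Ω·m
A = π(d/2)² = π(1.0000e-03 m)² = 3.142e-06 m²
R₍20₎ = ρL/A = (2.58×10^-8)(55.8)/(3.142e-06) = 0.4583 Ω
R₍189₎ = R₍20₎(1 + αΔT) = 0.4583 × (1 + 0.0036×169) = 0.7371 Ω
V = IR = 23.9 × 0.7371 = 17.6 V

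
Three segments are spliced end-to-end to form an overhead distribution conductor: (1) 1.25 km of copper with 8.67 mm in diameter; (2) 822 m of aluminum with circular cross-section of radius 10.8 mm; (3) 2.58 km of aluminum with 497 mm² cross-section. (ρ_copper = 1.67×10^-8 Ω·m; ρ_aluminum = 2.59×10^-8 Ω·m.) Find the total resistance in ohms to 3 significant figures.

Seg 1: A = π(d/2)² = π(4.3350e-03 m)² = 5.904e-05 m²
R_1 = (1.67×10^-8)(1250)/(5.904e-05) = 0.3536 Ω
Seg 2: A = πr² = π(1.0800e-02 m)² = 3.664e-04 m²
R_2 = (2.59×10^-8)(822)/(3.664e-04) = 0.0581 Ω
Seg 3: A = 497 mm² = 4.970e-04 m²
R_3 = (2.59×10^-8)(2580)/(4.970e-04) = 0.1345 Ω
R_total = R_1 + R_2 + R_3 = 0.546 Ω

0.546 Ω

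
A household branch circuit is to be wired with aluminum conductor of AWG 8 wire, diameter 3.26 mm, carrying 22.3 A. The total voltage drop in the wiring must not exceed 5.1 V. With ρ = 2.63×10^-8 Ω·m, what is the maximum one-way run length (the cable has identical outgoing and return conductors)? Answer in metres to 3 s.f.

36.3 m

A = π(3.26/2 mm)² = π(1.6300e-03 m)² = 8.347e-06 m²
L_max = V_max·A/(2·ρI) = (5.1)(8.347e-06)/(2×2.63×10^-8×22.3) = 36.3 m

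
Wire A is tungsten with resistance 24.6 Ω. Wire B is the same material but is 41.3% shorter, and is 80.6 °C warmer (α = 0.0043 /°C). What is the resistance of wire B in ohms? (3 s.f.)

19.4 Ω

R ∝ ρL/d² with ρ ∝ (1+αΔT), so R_B/R_A = (1 − 41.3/100) × (1 + 0.0043×80.6)
= 0.587 × 1.347 = 0.7904
R_B = 0.7904 × 24.6 = 19.4 Ω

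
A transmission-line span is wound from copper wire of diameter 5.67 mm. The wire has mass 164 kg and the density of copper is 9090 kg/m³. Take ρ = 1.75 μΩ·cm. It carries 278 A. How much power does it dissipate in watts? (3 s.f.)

38300 W

ρ = 1.75 μΩ·cm = 1.75×10^-8 Ω·m
A = π(d/2)² = π(2.8350e-03 m)² = 2.5250e-05 m²
L = m/(density·A) = 164/(9090×2.5250e-05) = 714.5 m
R = ρL/A = (1.75×10^-8)(714.5)/(2.5250e-05) = 0.4952 Ω
P = I²R = (278)² × 0.4952 = 38300 W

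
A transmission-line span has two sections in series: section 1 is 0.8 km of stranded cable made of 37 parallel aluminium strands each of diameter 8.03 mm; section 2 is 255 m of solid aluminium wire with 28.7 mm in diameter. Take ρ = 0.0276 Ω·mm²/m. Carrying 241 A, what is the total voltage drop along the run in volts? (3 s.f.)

5.46 V

ρ = 0.0276 Ω·mm²/m = 2.76×10^-8 Ω·m
Section 1: A_strand = π(4.0150e-03)² = 5.064e-05 m²; R₁ = ρL/(N·A_s) = (2.76×10^-8)(800)/(37×5.064e-05) = 0.01178 Ω
Section 2: A = π(d/2)² = π(1.4350e-02 m)² = 6.469e-04 m²
R₂ = (2.76×10^-8)(255)/(6.469e-04) = 0.01088 Ω
R = R₁ + R₂ = 0.02266 Ω
V = IR = 241 × 0.02266 = 5.46 V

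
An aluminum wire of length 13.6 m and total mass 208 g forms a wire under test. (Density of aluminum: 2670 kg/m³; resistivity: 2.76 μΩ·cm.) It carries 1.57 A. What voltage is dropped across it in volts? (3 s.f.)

0.103 V

ρ = 2.76 μΩ·cm = 2.76×10^-8 Ω·m
A = m/(density·L) = 0.208/(2670×13.6) = 5.7281e-06 m²
R = ρL/A = (2.76×10^-8)(13.6)/(5.7281e-06) = 0.06553 Ω
V = IR = 1.57 × 0.06553 = 0.103 V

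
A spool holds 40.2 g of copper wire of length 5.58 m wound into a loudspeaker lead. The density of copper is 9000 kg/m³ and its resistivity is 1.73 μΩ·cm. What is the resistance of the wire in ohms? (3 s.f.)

0.121 Ω

ρ = 1.73 μΩ·cm = 1.73×10^-8 Ω·m
A = m/(density·L) = 0.0402/(9000×5.58) = 8.0048e-07 m²
R = ρL/A = (1.73×10^-8)(5.58)/(8.0048e-07) = 0.121 Ω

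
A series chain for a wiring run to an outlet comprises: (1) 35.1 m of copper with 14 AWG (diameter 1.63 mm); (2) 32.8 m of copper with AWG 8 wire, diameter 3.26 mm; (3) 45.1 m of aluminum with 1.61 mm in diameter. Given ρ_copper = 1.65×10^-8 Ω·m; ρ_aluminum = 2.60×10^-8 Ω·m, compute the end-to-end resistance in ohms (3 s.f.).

0.918 Ω

Seg 1: A = π(1.63/2 mm)² = π(8.1500e-04 m)² = 2.087e-06 m²
R_1 = (1.65×10^-8)(35.1)/(2.087e-06) = 0.2775 Ω
Seg 2: A = π(3.26/2 mm)² = π(1.6300e-03 m)² = 8.347e-06 m²
R_2 = (1.65×10^-8)(32.8)/(8.347e-06) = 0.06484 Ω
Seg 3: A = π(d/2)² = π(8.0500e-04 m)² = 2.036e-06 m²
R_3 = (2.60×10^-8)(45.1)/(2.036e-06) = 0.576 Ω
R_total = R_1 + R_2 + R_3 = 0.918 Ω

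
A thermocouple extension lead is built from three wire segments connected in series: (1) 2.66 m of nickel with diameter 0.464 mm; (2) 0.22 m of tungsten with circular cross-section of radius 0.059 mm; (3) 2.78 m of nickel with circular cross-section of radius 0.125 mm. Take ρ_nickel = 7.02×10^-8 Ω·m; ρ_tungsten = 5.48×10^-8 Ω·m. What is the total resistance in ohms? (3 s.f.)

6.18 Ω

Seg 1: A = π(d/2)² = π(2.3200e-04 m)² = 1.691e-07 m²
R_1 = (7.02×10^-8)(2.66)/(1.691e-07) = 1.104 Ω
Seg 2: A = πr² = π(5.9000e-05 m)² = 1.094e-08 m²
R_2 = (5.48×10^-8)(0.22)/(1.094e-08) = 1.102 Ω
Seg 3: A = πr² = π(1.2500e-04 m)² = 4.909e-08 m²
R_3 = (7.02×10^-8)(2.78)/(4.909e-08) = 3.976 Ω
R_total = R_1 + R_2 + R_3 = 6.18 Ω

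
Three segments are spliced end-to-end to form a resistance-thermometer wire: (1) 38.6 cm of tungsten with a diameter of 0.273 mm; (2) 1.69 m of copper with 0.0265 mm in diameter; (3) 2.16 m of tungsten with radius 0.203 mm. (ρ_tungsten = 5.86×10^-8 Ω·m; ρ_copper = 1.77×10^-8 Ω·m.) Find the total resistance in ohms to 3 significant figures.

55.6 Ω

Seg 1: A = π(d/2)² = π(1.3650e-04 m)² = 5.853e-08 m²
R_1 = (5.86×10^-8)(0.386)/(5.853e-08) = 0.3864 Ω
Seg 2: A = π(d/2)² = π(1.3250e-05 m)² = 5.515e-10 m²
R_2 = (1.77×10^-8)(1.69)/(5.515e-10) = 54.23 Ω
Seg 3: A = πr² = π(2.0300e-04 m)² = 1.295e-07 m²
R_3 = (5.86×10^-8)(2.16)/(1.295e-07) = 0.9777 Ω
R_total = R_1 + R_2 + R_3 = 55.6 Ω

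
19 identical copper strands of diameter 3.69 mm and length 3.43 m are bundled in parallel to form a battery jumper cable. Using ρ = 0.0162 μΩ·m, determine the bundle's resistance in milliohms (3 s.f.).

0.273 mΩ

ρ = 0.0162 μΩ·m = 1.62×10^-8 Ω·m
A_strand = π(1.8450e-03 m)² = 1.069e-05 m²
R_strand = ρL/A = (1.62×10^-8)(3.43)/(1.069e-05) = 0.005196 Ω
R_total = R_strand/N = 0.005196/19 = 0.273 mΩ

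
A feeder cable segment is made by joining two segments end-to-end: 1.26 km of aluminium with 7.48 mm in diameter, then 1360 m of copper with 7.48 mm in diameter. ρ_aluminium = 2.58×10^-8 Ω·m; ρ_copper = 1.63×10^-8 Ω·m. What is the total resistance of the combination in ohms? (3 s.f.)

1.24 Ω

Segment 1: A = π(d/2)² = π(3.7400e-03 m)² = 4.394e-05 m²
R₁ = ρL/A = (2.58×10^-8)(1260)/(4.394e-05) = 0.7398 Ω
R₂ = (1.63×10^-8)(1360)/(4.394e-05) = 0.5045 Ω
R = R₁ + R₂ = 1.24 Ω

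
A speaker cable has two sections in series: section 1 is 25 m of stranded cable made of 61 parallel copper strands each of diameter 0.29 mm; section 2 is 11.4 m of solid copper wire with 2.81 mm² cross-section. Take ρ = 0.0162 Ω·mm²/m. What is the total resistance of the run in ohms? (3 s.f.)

ρ = 0.0162 Ω·mm²/m = 1.62×10^-8 Ω·m
Section 1: A_strand = π(1.4500e-04)² = 6.605e-08 m²; R₁ = ρL/(N·A_s) = (1.62×10^-8)(25)/(61×6.605e-08) = 0.1005 Ω
Section 2: A = 2.81 mm² = 2.810e-06 m²
R₂ = (1.62×10^-8)(11.4)/(2.810e-06) = 0.06572 Ω
R = R₁ + R₂ = 0.166 Ω

0.166 Ω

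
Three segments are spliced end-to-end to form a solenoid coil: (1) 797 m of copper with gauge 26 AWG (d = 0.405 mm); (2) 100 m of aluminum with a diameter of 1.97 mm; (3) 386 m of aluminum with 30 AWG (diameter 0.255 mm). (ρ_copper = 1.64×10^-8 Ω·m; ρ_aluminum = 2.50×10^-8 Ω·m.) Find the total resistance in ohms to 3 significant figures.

291 Ω

Seg 1: A = π(0.405/2 mm)² = π(2.0250e-04 m)² = 1.288e-07 m²
R_1 = (1.64×10^-8)(797)/(1.288e-07) = 101.5 Ω
Seg 2: A = π(d/2)² = π(9.8500e-04 m)² = 3.048e-06 m²
R_2 = (2.50×10^-8)(100)/(3.048e-06) = 0.8202 Ω
Seg 3: A = π(0.255/2 mm)² = π(1.2750e-04 m)² = 5.107e-08 m²
R_3 = (2.50×10^-8)(386)/(5.107e-08) = 189 Ω
R_total = R_1 + R_2 + R_3 = 291 Ω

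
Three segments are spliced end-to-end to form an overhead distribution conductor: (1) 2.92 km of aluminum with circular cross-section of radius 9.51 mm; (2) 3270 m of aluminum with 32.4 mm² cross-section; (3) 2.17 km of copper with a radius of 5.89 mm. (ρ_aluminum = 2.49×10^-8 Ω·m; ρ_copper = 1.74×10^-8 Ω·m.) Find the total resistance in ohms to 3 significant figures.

3.12 Ω

Seg 1: A = πr² = π(9.5100e-03 m)² = 2.841e-04 m²
R_1 = (2.49×10^-8)(2920)/(2.841e-04) = 0.2559 Ω
Seg 2: A = 32.4 mm² = 3.240e-05 m²
R_2 = (2.49×10^-8)(3270)/(3.240e-05) = 2.513 Ω
Seg 3: A = πr² = π(5.8900e-03 m)² = 1.090e-04 m²
R_3 = (1.74×10^-8)(2170)/(1.090e-04) = 0.3464 Ω
R_total = R_1 + R_2 + R_3 = 3.12 Ω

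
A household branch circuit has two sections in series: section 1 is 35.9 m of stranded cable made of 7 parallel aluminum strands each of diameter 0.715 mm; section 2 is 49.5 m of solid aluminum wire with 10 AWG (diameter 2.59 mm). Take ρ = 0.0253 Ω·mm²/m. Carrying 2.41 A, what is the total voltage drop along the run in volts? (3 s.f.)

1.35 V

ρ = 0.0253 Ω·mm²/m = 2.53×10^-8 Ω·m
Section 1: A_strand = π(3.5750e-04)² = 4.015e-07 m²; R₁ = ρL/(N·A_s) = (2.53×10^-8)(35.9)/(7×4.015e-07) = 0.3232 Ω
Section 2: A = π(2.59/2 mm)² = π(1.2950e-03 m)² = 5.269e-06 m²
R₂ = (2.53×10^-8)(49.5)/(5.269e-06) = 0.2377 Ω
R = R₁ + R₂ = 0.5609 Ω
V = IR = 2.41 × 0.5609 = 1.35 V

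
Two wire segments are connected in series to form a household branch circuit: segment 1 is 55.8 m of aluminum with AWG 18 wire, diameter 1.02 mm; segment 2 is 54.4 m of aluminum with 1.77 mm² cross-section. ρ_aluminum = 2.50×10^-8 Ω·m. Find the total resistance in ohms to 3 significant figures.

Segment 1: A = π(1.02/2 mm)² = π(5.1000e-04 m)² = 8.171e-07 m²
R₁ = ρL/A = (2.50×10^-8)(55.8)/(8.171e-07) = 1.707 Ω
Segment 2: A = 1.77 mm² = 1.770e-06 m²
R₂ = (2.50×10^-8)(54.4)/(1.770e-06) = 0.7684 Ω
R = R₁ + R₂ = 2.48 Ω

2.48 Ω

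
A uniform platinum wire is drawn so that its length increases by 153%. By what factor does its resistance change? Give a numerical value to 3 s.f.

k = 1 + 153/100 = 2.53; volume constant ⇒ A' = A/k, so R' = k²R.
Factor = 6.40

6.40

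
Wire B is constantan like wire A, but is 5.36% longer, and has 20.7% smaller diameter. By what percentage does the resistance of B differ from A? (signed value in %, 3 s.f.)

67.5%

R ∝ L/d², so R_B/R_A = (1 + 5.36/100) × (1 − 20.7/100)⁻²
= 1.054 × 1.59 = 1.675
(R_B − R_A)/R_A = 1.675 − 1 = 67.5%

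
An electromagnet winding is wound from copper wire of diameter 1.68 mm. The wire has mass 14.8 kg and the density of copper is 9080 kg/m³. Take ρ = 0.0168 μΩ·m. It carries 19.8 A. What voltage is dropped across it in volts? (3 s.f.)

ρ = 0.0168 μΩ·m = 1.68×10^-8 Ω·m
A = π(d/2)² = π(8.4000e-04 m)² = 2.2167e-06 m²
L = m/(density·A) = 14.8/(9080×2.2167e-06) = 735.3 m
R = ρL/A = (1.68×10^-8)(735.3)/(2.2167e-06) = 5.573 Ω
V = IR = 19.8 × 5.573 = 110 V

110 V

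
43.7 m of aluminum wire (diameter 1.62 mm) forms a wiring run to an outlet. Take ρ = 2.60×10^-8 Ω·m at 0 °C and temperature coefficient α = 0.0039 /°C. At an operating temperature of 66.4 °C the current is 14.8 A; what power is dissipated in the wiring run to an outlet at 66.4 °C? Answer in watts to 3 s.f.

A = π(d/2)² = π(8.1000e-04 m)² = 2.061e-06 m²
R₍0₎ = ρL/A = (2.60×10^-8)(43.7)/(2.061e-06) = 0.5512 Ω
R₍66.4₎ = R₍0₎(1 + αΔT) = 0.5512 × (1 + 0.0039×66.4) = 0.694 Ω
P = I²R = (14.8)² × 0.694 = 152 W

152 W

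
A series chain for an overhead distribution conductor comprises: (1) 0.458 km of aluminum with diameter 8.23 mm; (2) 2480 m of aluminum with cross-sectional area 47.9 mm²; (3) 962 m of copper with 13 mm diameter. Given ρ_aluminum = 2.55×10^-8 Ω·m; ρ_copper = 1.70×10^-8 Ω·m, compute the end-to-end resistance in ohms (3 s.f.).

Seg 1: A = π(d/2)² = π(4.1150e-03 m)² = 5.320e-05 m²
R_1 = (2.55×10^-8)(458)/(5.320e-05) = 0.2195 Ω
Seg 2: A = 47.9 mm² = 4.790e-05 m²
R_2 = (2.55×10^-8)(2480)/(4.790e-05) = 1.32 Ω
Seg 3: A = π(d/2)² = π(6.5000e-03 m)² = 1.327e-04 m²
R_3 = (1.70×10^-8)(962)/(1.327e-04) = 0.1232 Ω
R_total = R_1 + R_2 + R_3 = 1.66 Ω

1.66 Ω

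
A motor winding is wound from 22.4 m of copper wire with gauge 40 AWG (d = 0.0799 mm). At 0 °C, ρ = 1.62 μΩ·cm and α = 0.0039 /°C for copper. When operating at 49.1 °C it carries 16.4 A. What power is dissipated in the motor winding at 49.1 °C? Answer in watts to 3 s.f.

23200 W

ρ = 1.62 μΩ·cm = 1.62×10^-8 Ω·m
A = π(0.0799/2 mm)² = π(3.9950e-05 m)² = 5.014e-09 m²
R₍0₎ = ρL/A = (1.62×10^-8)(22.4)/(5.014e-09) = 72.37 Ω
R₍49.1₎ = R₍0₎(1 + αΔT) = 72.37 × (1 + 0.0039×49.1) = 86.23 Ω
P = I²R = (16.4)² × 86.23 = 23200 W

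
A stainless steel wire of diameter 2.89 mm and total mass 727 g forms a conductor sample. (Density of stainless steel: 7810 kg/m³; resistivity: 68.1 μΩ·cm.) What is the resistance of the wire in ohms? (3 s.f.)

1.47 Ω

ρ = 68.1 μΩ·cm = 6.81×10^-7 Ω·m
A = π(d/2)² = π(1.4450e-03 m)² = 6.5597e-06 m²
L = m/(density·A) = 0.727/(7810×6.5597e-06) = 14.19 m
R = ρL/A = (6.81×10^-7)(14.19)/(6.5597e-06) = 1.47 Ω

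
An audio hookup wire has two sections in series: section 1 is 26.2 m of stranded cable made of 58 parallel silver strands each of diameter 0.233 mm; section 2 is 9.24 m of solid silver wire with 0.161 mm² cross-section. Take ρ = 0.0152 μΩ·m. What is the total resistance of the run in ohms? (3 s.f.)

ρ = 0.0152 μΩ·m = 1.52×10^-8 Ω·m
Section 1: A_strand = π(1.1650e-04)² = 4.264e-08 m²; R₁ = ρL/(N·A_s) = (1.52×10^-8)(26.2)/(58×4.264e-08) = 0.161 Ω
Section 2: A = 0.161 mm² = 1.610e-07 m²
R₂ = (1.52×10^-8)(9.24)/(1.610e-07) = 0.8723 Ω
R = R₁ + R₂ = 1.03 Ω

1.03 Ω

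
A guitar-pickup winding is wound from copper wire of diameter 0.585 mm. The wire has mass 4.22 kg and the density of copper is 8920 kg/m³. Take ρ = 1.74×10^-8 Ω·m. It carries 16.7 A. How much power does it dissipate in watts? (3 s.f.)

A = π(d/2)² = π(2.9250e-04 m)² = 2.6878e-07 m²
L = m/(density·A) = 4.22/(8920×2.6878e-07) = 1760 m
R = ρL/A = (1.74×10^-8)(1760)/(2.6878e-07) = 113.9 Ω
P = I²R = (16.7)² × 113.9 = 31800 W

31800 W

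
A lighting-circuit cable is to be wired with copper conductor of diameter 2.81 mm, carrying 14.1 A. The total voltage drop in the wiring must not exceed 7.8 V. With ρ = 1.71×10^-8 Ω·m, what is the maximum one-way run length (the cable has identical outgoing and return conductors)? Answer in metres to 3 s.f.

100 m

A = π(d/2)² = π(1.4050e-03 m)² = 6.202e-06 m²
L_max = V_max·A/(2·ρI) = (7.8)(6.202e-06)/(2×1.71×10^-8×14.1) = 100 m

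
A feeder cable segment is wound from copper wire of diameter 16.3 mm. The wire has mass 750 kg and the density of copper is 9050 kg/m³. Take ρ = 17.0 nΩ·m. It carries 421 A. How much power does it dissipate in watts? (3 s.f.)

ρ = 17.0 nΩ·m = 1.70×10^-8 Ω·m
A = π(d/2)² = π(8.1500e-03 m)² = 2.0867e-04 m²
L = m/(density·A) = 750/(9050×2.0867e-04) = 397.1 m
R = ρL/A = (1.70×10^-8)(397.1)/(2.0867e-04) = 0.03235 Ω
P = I²R = (421)² × 0.03235 = 5730 W

5730 W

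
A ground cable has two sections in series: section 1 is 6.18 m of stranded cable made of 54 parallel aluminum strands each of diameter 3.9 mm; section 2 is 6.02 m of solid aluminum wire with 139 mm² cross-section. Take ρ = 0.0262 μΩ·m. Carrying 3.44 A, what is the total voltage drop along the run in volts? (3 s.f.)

ρ = 0.0262 μΩ·m = 2.62×10^-8 Ω·m
Section 1: A_strand = π(1.9500e-03)² = 1.195e-05 m²; R₁ = ρL/(N·A_s) = (2.62×10^-8)(6.18)/(54×1.195e-05) = 2.510×10^-4 Ω
Section 2: A = 139 mm² = 1.390e-04 m²
R₂ = (2.62×10^-8)(6.02)/(1.390e-04) = 0.001135 Ω
R = R₁ + R₂ = 0.001386 Ω
V = IR = 3.44 × 0.001386 = 0.00477 V

0.00477 V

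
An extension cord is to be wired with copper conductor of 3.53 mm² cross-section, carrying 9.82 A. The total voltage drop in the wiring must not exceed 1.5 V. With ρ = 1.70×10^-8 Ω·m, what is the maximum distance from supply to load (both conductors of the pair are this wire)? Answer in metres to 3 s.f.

A = 3.53 mm² = 3.530e-06 m²
L_max = V_max·A/(2·ρI) = (1.5)(3.530e-06)/(2×1.70×10^-8×9.82) = 15.9 m

15.9 m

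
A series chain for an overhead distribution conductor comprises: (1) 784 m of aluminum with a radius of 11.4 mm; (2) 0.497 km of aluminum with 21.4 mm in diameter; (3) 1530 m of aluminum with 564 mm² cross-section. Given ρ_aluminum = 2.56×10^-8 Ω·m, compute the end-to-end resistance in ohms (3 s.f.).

0.154 Ω

Seg 1: A = πr² = π(1.1400e-02 m)² = 4.083e-04 m²
R_1 = (2.56×10^-8)(784)/(4.083e-04) = 0.04916 Ω
Seg 2: A = π(d/2)² = π(1.0700e-02 m)² = 3.597e-04 m²
R_2 = (2.56×10^-8)(497)/(3.597e-04) = 0.03537 Ω
Seg 3: A = 564 mm² = 5.640e-04 m²
R_3 = (2.56×10^-8)(1530)/(5.640e-04) = 0.06945 Ω
R_total = R_1 + R_2 + R_3 = 0.154 Ω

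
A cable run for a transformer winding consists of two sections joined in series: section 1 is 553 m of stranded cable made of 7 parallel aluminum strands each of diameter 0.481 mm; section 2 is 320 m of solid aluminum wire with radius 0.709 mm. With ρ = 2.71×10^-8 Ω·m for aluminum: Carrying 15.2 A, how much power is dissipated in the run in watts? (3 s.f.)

3990 W

Section 1: A_strand = π(2.4050e-04)² = 1.817e-07 m²; R₁ = ρL/(N·A_s) = (2.71×10^-8)(553)/(7×1.817e-07) = 11.78 Ω
Section 2: A = πr² = π(7.0900e-04 m)² = 1.579e-06 m²
R₂ = (2.71×10^-8)(320)/(1.579e-06) = 5.491 Ω
R = R₁ + R₂ = 17.27 Ω
P = I²R = (15.2)² × 17.27 = 3990 W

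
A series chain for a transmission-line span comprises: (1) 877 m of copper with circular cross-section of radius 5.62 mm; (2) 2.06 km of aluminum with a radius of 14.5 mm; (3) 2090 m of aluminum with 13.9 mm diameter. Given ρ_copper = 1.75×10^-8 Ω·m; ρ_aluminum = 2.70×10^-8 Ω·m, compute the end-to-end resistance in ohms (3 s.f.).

Seg 1: A = πr² = π(5.6200e-03 m)² = 9.923e-05 m²
R_1 = (1.75×10^-8)(877)/(9.923e-05) = 0.1547 Ω
Seg 2: A = πr² = π(1.4500e-02 m)² = 6.605e-04 m²
R_2 = (2.70×10^-8)(2060)/(6.605e-04) = 0.08421 Ω
Seg 3: A = π(d/2)² = π(6.9500e-03 m)² = 1.517e-04 m²
R_3 = (2.70×10^-8)(2090)/(1.517e-04) = 0.3719 Ω
R_total = R_1 + R_2 + R_3 = 0.611 Ω

0.611 Ω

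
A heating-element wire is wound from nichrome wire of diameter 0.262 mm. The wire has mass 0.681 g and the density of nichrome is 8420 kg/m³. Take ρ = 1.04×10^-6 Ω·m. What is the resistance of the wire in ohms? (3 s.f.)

A = π(d/2)² = π(1.3100e-04 m)² = 5.3913e-08 m²
L = m/(density·A) = 6.810×10^-4/(8420×5.3913e-08) = 1.5 m
R = ρL/A = (1.04×10^-6)(1.5)/(5.3913e-08) = 28.9 Ω

28.9 Ω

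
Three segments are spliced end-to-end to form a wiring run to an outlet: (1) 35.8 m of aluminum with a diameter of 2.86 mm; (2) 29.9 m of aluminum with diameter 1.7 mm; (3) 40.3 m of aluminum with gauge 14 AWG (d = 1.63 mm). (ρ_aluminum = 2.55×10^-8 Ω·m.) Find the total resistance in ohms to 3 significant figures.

0.970 Ω

Seg 1: A = π(d/2)² = π(1.4300e-03 m)² = 6.424e-06 m²
R_1 = (2.55×10^-8)(35.8)/(6.424e-06) = 0.1421 Ω
Seg 2: A = π(d/2)² = π(8.5000e-04 m)² = 2.270e-06 m²
R_2 = (2.55×10^-8)(29.9)/(2.270e-06) = 0.3359 Ω
Seg 3: A = π(1.63/2 mm)² = π(8.1500e-04 m)² = 2.087e-06 m²
R_3 = (2.55×10^-8)(40.3)/(2.087e-06) = 0.4925 Ω
R_total = R_1 + R_2 + R_3 = 0.970 Ω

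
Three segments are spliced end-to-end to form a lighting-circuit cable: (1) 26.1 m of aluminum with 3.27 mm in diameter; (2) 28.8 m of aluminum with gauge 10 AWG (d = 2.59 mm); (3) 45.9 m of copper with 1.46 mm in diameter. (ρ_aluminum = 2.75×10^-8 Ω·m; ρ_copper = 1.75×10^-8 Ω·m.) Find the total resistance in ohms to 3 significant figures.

0.716 Ω

Seg 1: A = π(d/2)² = π(1.6350e-03 m)² = 8.398e-06 m²
R_1 = (2.75×10^-8)(26.1)/(8.398e-06) = 0.08546 Ω
Seg 2: A = π(2.59/2 mm)² = π(1.2950e-03 m)² = 5.269e-06 m²
R_2 = (2.75×10^-8)(28.8)/(5.269e-06) = 0.1503 Ω
Seg 3: A = π(d/2)² = π(7.3000e-04 m)² = 1.674e-06 m²
R_3 = (1.75×10^-8)(45.9)/(1.674e-06) = 0.4798 Ω
R_total = R_1 + R_2 + R_3 = 0.716 Ω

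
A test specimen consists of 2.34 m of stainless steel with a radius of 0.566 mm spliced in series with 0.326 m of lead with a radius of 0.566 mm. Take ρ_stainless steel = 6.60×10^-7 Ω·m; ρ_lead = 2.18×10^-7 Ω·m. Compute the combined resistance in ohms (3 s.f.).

1.61 Ω

Segment 1: A = πr² = π(5.6600e-04 m)² = 1.006e-06 m²
R₁ = ρL/A = (6.60×10^-7)(2.34)/(1.006e-06) = 1.535 Ω
R₂ = (2.18×10^-7)(0.326)/(1.006e-06) = 0.07061 Ω
R = R₁ + R₂ = 1.61 Ω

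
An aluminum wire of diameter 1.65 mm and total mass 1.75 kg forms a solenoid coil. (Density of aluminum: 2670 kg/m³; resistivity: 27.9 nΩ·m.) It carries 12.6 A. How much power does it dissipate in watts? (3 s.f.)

635 W

ρ = 27.9 nΩ·m = 2.79×10^-8 Ω·m
A = π(d/2)² = π(8.2500e-04 m)² = 2.1382e-06 m²
L = m/(density·A) = 1.75/(2670×2.1382e-06) = 306.5 m
R = ρL/A = (2.79×10^-8)(306.5)/(2.1382e-06) = 4 Ω
P = I²R = (12.6)² × 4 = 635 W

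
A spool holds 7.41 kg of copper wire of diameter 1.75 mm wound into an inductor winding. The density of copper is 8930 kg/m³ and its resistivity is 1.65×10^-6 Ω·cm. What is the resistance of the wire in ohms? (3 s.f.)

2.37 Ω

ρ = 1.65×10^-6 Ω·cm = 1.65×10^-8 Ω·m
A = π(d/2)² = π(8.7500e-04 m)² = 2.4053e-06 m²
L = m/(density·A) = 7.41/(8930×2.4053e-06) = 345 m
R = ρL/A = (1.65×10^-8)(345)/(2.4053e-06) = 2.37 Ω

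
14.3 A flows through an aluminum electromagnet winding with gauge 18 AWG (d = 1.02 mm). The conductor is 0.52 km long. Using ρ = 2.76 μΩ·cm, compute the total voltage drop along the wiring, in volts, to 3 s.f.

ρ = 2.76 μΩ·cm = 2.76×10^-8 Ω·m
A = π(1.02/2 mm)² = π(5.1000e-04 m)² = 8.171e-07 m²
R = ρL/A = (2.76×10^-8)(520)/(8.171e-07) = 17.56 Ω
V = IR = 14.3 × 17.56 = 251 V

251 V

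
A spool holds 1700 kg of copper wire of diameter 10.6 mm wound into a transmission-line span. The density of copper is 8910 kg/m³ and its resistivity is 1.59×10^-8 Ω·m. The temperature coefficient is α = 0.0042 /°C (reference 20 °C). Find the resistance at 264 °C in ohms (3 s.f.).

A = π(d/2)² = π(5.3000e-03 m)² = 8.8247e-05 m²
L = m/(density·A) = 1700/(8910×8.8247e-05) = 2162 m
R = ρL/A = (1.59×10^-8)(2162)/(8.8247e-05) = 0.3896 Ω
R(264 °C) = 0.3896 × (1 + 0.0042×244) = 0.789 Ω

0.789 Ω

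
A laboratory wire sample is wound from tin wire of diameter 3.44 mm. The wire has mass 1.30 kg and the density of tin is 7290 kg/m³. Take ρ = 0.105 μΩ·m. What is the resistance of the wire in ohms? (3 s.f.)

0.217 Ω

ρ = 0.105 μΩ·m = 1.05×10^-7 Ω·m
A = π(d/2)² = π(1.7200e-03 m)² = 9.2941e-06 m²
L = m/(density·A) = 1.3/(7290×9.2941e-06) = 19.19 m
R = ρL/A = (1.05×10^-7)(19.19)/(9.2941e-06) = 0.217 Ω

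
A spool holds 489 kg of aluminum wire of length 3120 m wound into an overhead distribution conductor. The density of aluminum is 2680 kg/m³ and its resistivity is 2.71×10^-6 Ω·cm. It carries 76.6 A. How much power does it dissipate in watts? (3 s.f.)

ρ = 2.71×10^-6 Ω·cm = 2.71×10^-8 Ω·m
A = m/(density·L) = 489/(2680×3120) = 5.8482e-05 m²
R = ρL/A = (2.71×10^-8)(3120)/(5.8482e-05) = 1.446 Ω
P = I²R = (76.6)² × 1.446 = 8480 W

8480 W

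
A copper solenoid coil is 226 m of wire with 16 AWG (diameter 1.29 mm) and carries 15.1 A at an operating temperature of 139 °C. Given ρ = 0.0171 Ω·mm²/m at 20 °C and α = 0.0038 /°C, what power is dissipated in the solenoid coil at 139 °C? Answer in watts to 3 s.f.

979 W

ρ = 0.0171 Ω·mm²/m = 1.71×10^-8 Ω·m
A = π(1.29/2 mm)² = π(6.4500e-04 m)² = 1.307e-06 m²
R₍20₎ = ρL/A = (1.71×10^-8)(226)/(1.307e-06) = 2.957 Ω
R₍139₎ = R₍20₎(1 + αΔT) = 2.957 × (1 + 0.0038×119) = 4.294 Ω
P = I²R = (15.1)² × 4.294 = 979 W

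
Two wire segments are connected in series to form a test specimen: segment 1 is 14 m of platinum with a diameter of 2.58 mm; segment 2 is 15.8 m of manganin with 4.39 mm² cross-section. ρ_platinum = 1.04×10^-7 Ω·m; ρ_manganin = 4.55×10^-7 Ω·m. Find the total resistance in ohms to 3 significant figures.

1.92 Ω

Segment 1: A = π(d/2)² = π(1.2900e-03 m)² = 5.228e-06 m²
R₁ = ρL/A = (1.04×10^-7)(14)/(5.228e-06) = 0.2785 Ω
Segment 2: A = 4.39 mm² = 4.390e-06 m²
R₂ = (4.55×10^-7)(15.8)/(4.390e-06) = 1.638 Ω
R = R₁ + R₂ = 1.92 Ω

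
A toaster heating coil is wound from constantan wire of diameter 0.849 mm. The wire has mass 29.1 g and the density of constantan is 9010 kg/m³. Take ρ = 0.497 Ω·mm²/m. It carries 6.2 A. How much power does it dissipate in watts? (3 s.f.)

193 W

ρ = 0.497 Ω·mm²/m = 4.97×10^-7 Ω·m
A = π(d/2)² = π(4.2450e-04 m)² = 5.6612e-07 m²
L = m/(density·A) = 0.0291/(9010×5.6612e-07) = 5.705 m
R = ρL/A = (4.97×10^-7)(5.705)/(5.6612e-07) = 5.009 Ω
P = I²R = (6.2)² × 5.009 = 193 W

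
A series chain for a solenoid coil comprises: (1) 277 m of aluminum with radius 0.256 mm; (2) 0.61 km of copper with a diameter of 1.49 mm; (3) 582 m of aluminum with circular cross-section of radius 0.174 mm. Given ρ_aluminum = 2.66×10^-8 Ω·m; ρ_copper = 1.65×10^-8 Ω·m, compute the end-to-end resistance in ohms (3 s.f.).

Seg 1: A = πr² = π(2.5600e-04 m)² = 2.059e-07 m²
R_1 = (2.66×10^-8)(277)/(2.059e-07) = 35.79 Ω
Seg 2: A = π(d/2)² = π(7.4500e-04 m)² = 1.744e-06 m²
R_2 = (1.65×10^-8)(610)/(1.744e-06) = 5.772 Ω
Seg 3: A = πr² = π(1.7400e-04 m)² = 9.511e-08 m²
R_3 = (2.66×10^-8)(582)/(9.511e-08) = 162.8 Ω
R_total = R_1 + R_2 + R_3 = 204 Ω

204 Ω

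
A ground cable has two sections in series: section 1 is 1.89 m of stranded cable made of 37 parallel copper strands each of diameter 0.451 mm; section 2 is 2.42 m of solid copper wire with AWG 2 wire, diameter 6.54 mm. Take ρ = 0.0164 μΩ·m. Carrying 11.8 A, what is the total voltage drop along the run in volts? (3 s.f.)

0.0758 V

ρ = 0.0164 μΩ·m = 1.64×10^-8 Ω·m
Section 1: A_strand = π(2.2550e-04)² = 1.598e-07 m²; R₁ = ρL/(N·A_s) = (1.64×10^-8)(1.89)/(37×1.598e-07) = 0.005244 Ω
Section 2: A = π(6.54/2 mm)² = π(3.2700e-03 m)² = 3.359e-05 m²
R₂ = (1.64×10^-8)(2.42)/(3.359e-05) = 0.001181 Ω
R = R₁ + R₂ = 0.006425 Ω
V = IR = 11.8 × 0.006425 = 0.0758 V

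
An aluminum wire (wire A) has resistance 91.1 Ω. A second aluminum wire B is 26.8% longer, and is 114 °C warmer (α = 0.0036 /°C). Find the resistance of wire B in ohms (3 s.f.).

163 Ω

R ∝ ρL/d² with ρ ∝ (1+αΔT), so R_B/R_A = (1 + 26.8/100) × (1 + 0.0036×114)
= 1.268 × 1.41 = 1.788
R_B = 1.788 × 91.1 = 163 Ω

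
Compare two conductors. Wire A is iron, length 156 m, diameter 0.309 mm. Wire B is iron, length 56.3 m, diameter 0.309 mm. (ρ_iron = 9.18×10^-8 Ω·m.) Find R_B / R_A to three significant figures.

0.361

R ∝ ρL/d², so R_B/R_A = (L_B/L_A)
= (56.3/156) = 0.361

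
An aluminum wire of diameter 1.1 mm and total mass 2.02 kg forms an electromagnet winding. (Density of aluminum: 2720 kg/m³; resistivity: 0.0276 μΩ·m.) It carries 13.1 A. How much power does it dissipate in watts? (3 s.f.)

3890 W

ρ = 0.0276 μΩ·m = 2.76×10^-8 Ω·m
A = π(d/2)² = π(5.5000e-04 m)² = 9.5033e-07 m²
L = m/(density·A) = 2.02/(2720×9.5033e-07) = 781.5 m
R = ρL/A = (2.76×10^-8)(781.5)/(9.5033e-07) = 22.7 Ω
P = I²R = (13.1)² × 22.7 = 3890 W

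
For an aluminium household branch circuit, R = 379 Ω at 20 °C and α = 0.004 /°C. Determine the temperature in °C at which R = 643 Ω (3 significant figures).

194 °C

R = R₀(1 + α(T − T₀)) ⇒ T = T₀ + (R/R₀ − 1)/α
T = 20 + (643/379 − 1)/0.004 = 20 + (0.6966)/0.004 = 194 °C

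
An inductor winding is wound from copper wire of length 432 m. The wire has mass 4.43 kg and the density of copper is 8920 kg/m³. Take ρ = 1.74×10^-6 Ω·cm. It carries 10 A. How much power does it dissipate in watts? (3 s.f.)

654 W

ρ = 1.74×10^-6 Ω·cm = 1.74×10^-8 Ω·m
A = m/(density·L) = 4.43/(8920×432) = 1.1496e-06 m²
R = ρL/A = (1.74×10^-8)(432)/(1.1496e-06) = 6.538 Ω
P = I²R = (10)² × 6.538 = 654 W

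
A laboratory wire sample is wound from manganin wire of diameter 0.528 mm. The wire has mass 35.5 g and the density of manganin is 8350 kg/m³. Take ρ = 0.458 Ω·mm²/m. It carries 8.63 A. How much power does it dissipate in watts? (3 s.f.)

ρ = 0.458 Ω·mm²/m = 4.58×10^-7 Ω·m
A = π(d/2)² = π(2.6400e-04 m)² = 2.1896e-07 m²
L = m/(density·A) = 0.0355/(8350×2.1896e-07) = 19.42 m
R = ρL/A = (4.58×10^-7)(19.42)/(2.1896e-07) = 40.62 Ω
P = I²R = (8.63)² × 40.62 = 3020 W

3020 W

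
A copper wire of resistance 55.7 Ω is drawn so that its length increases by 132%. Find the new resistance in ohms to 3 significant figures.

k = 1 + 132/100 = 2.32; volume constant ⇒ A' = A/k, so R' = k²R.
R' = 5.382 × 55.7 = 300 Ω

300 Ω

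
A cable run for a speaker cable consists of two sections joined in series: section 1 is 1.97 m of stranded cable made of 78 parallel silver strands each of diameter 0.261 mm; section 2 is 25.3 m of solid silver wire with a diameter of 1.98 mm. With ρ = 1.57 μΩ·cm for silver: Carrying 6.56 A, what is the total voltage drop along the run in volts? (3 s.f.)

0.895 V

ρ = 1.57 μΩ·cm = 1.57×10^-8 Ω·m
Section 1: A_strand = π(1.3050e-04)² = 5.350e-08 m²; R₁ = ρL/(N·A_s) = (1.57×10^-8)(1.97)/(78×5.350e-08) = 0.007411 Ω
Section 2: A = π(d/2)² = π(9.9000e-04 m)² = 3.079e-06 m²
R₂ = (1.57×10^-8)(25.3)/(3.079e-06) = 0.129 Ω
R = R₁ + R₂ = 0.1364 Ω
V = IR = 6.56 × 0.1364 = 0.895 V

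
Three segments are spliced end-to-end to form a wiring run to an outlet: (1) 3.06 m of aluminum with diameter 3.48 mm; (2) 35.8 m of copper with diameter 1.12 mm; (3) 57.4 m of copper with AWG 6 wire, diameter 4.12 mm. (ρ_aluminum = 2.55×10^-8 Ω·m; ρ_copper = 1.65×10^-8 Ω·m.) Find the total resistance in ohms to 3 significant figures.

Seg 1: A = π(d/2)² = π(1.7400e-03 m)² = 9.511e-06 m²
R_1 = (2.55×10^-8)(3.06)/(9.511e-06) = 0.008204 Ω
Seg 2: A = π(d/2)² = π(5.6000e-04 m)² = 9.852e-07 m²
R_2 = (1.65×10^-8)(35.8)/(9.852e-07) = 0.5996 Ω
Seg 3: A = π(4.12/2 mm)² = π(2.0600e-03 m)² = 1.333e-05 m²
R_3 = (1.65×10^-8)(57.4)/(1.333e-05) = 0.07104 Ω
R_total = R_1 + R_2 + R_3 = 0.679 Ω

0.679 Ω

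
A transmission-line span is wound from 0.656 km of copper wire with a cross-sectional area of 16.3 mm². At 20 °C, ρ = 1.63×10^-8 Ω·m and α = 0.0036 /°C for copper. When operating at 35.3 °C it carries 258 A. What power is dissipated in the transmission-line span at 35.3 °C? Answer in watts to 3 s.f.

A = 16.3 mm² = 1.630e-05 m²
R₍20₎ = ρL/A = (1.63×10^-8)(656)/(1.630e-05) = 0.656 Ω
R₍35.3₎ = R₍20₎(1 + αΔT) = 0.656 × (1 + 0.0036×15.3) = 0.6921 Ω
P = I²R = (258)² × 0.6921 = 46100 W

46100 W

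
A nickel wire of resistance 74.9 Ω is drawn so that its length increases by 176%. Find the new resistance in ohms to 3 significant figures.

571 Ω

k = 1 + 176/100 = 2.76; volume constant ⇒ A' = A/k, so R' = k²R.
R' = 7.618 × 74.9 = 571 Ω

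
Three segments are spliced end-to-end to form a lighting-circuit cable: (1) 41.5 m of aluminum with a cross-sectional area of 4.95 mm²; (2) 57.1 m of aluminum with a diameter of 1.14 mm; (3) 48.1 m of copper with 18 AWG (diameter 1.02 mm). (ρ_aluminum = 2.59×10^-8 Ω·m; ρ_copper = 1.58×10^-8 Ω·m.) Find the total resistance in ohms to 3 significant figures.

Seg 1: A = 4.95 mm² = 4.950e-06 m²
R_1 = (2.59×10^-8)(41.5)/(4.950e-06) = 0.2171 Ω
Seg 2: A = π(d/2)² = π(5.7000e-04 m)² = 1.021e-06 m²
R_2 = (2.59×10^-8)(57.1)/(1.021e-06) = 1.449 Ω
Seg 3: A = π(1.02/2 mm)² = π(5.1000e-04 m)² = 8.171e-07 m²
R_3 = (1.58×10^-8)(48.1)/(8.171e-07) = 0.9301 Ω
R_total = R_1 + R_2 + R_3 = 2.60 Ω

2.60 Ω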